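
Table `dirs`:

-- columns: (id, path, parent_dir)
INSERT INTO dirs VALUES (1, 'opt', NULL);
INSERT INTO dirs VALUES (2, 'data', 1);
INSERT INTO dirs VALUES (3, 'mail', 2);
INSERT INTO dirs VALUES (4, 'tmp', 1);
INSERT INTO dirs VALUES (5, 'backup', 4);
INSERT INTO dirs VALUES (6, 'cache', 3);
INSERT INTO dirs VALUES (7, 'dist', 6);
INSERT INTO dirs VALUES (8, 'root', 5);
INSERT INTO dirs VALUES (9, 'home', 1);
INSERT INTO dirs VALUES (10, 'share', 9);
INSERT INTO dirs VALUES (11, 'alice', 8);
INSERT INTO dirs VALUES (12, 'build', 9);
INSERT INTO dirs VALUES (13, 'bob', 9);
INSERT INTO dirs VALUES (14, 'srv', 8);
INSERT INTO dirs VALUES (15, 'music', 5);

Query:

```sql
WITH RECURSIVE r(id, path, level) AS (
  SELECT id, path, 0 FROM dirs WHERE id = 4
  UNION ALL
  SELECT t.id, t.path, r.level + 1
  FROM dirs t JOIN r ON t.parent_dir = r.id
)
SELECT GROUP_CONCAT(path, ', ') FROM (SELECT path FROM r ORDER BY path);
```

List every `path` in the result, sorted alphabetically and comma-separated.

alice, backup, music, root, srv, tmp

Base: id=4 (tmp) at level 0.
Iteration 1: rows with parent_dir in {4} -> backup (id 5, level 1).
Iteration 2: rows with parent_dir in {5} -> root (id 8, level 2), music (id 15, level 2).
Iteration 3: rows with parent_dir in {8,15} -> alice (id 11, level 3), srv (id 14, level 3).
Iteration 4: no rows with parent_dir in {11,14}; recursion stops.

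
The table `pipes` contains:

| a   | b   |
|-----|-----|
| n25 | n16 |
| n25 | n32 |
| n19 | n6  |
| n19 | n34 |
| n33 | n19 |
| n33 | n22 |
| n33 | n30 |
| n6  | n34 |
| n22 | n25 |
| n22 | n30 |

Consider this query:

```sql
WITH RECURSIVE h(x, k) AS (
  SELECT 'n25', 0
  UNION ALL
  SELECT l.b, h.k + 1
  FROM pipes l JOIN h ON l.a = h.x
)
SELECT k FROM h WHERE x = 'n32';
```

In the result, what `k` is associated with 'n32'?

1

Base: (n25, k=0).
Iteration 1: edges from {n25} -> (n16, k=1), (n32, k=1).
Iteration 2: no outgoing edges from {n16,n32}; recursion stops.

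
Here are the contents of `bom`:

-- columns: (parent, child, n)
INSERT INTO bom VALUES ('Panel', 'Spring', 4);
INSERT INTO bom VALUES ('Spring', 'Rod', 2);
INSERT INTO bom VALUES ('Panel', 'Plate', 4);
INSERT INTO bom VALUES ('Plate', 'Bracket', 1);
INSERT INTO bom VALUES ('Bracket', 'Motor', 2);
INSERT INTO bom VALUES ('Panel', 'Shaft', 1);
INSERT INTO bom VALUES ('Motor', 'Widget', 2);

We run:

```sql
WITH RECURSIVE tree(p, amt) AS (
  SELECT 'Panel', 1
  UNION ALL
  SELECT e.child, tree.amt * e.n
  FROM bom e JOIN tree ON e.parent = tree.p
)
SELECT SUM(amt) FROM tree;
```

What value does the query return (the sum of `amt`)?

46

Base: (Panel, amt=1).
Iteration 1: components of {Panel} -> Plate = 1*4 = 4, Shaft = 1*1 = 1, Spring = 1*4 = 4.
Iteration 2: components of {Plate,Shaft,Spring} -> Bracket = 4*1 = 4, Rod = 4*2 = 8.
Iteration 3: components of {Bracket,Rod} -> Motor = 4*2 = 8.
Iteration 4: components of {Motor} -> Widget = 8*2 = 16.
Iteration 5: no further components; recursion stops.
SUM(amt) = 1 + 4 + 4 + 1 + 8 + 4 + 8 + 16 = 46.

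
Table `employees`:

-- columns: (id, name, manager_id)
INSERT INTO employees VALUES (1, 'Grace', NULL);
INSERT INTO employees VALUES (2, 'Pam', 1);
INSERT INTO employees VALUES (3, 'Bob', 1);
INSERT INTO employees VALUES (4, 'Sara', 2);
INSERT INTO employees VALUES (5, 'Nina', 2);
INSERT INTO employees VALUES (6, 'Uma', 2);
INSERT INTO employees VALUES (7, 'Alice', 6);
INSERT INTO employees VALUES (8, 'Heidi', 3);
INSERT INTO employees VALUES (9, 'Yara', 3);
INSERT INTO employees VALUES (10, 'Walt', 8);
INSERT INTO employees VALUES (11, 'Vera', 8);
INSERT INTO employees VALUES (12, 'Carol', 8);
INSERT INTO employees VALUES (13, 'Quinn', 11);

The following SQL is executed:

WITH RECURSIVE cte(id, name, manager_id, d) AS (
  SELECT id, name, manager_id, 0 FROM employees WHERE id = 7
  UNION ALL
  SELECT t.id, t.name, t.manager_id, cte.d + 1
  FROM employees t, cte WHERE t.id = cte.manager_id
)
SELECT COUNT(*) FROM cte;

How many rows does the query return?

4

Base: id=7 (Alice), manager_id=6, d 0.
Iteration 1: join on id=6 -> Uma (id 6, manager_id=2, d 1).
Iteration 2: join on id=2 -> Pam (id 2, manager_id=1, d 2).
Iteration 3: join on id=1 -> Grace (id 1, manager_id=NULL, d 3).
Iteration 4: manager_id is NULL; no match; recursion stops.
Total rows emitted: 4.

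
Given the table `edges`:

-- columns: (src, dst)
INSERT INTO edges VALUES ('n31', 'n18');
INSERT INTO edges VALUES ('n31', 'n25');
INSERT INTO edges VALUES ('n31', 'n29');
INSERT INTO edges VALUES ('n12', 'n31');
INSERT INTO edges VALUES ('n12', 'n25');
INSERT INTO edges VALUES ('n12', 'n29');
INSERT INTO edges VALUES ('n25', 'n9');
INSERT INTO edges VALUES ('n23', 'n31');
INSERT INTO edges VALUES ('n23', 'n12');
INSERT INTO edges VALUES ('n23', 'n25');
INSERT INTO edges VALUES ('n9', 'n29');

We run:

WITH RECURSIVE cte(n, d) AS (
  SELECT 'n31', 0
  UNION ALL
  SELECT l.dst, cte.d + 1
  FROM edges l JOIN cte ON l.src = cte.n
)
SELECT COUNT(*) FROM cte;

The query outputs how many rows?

6

Base: (n31, d=0).
Iteration 1: edges from {n31} -> (n18, d=1), (n25, d=1), (n29, d=1).
Iteration 2: edges from {n18,n25,n29} -> (n9, d=2).
Iteration 3: edges from {n9} -> (n29, d=3).
Iteration 4: no outgoing edges from {n29}; recursion stops.
Total rows emitted: 6.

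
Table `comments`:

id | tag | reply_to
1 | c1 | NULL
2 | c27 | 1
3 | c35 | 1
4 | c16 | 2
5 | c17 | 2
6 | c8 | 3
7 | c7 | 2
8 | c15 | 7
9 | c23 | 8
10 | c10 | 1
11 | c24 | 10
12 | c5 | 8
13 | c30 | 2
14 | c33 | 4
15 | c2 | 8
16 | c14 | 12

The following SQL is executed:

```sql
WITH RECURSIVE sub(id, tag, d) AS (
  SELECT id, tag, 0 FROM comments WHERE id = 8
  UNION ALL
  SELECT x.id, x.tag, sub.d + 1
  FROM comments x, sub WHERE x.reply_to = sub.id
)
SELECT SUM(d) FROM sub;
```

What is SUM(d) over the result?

5

Base: id=8 (c15) at d 0.
Iteration 1: rows with reply_to in {8} -> c23 (id 9, d 1), c5 (id 12, d 1), c2 (id 15, d 1).
Iteration 2: rows with reply_to in {9,12,15} -> c14 (id 16, d 2).
Iteration 3: no rows with reply_to in {16}; recursion stops.
SUM(d) = 0 + 1 + 1 + 1 + 2 = 5.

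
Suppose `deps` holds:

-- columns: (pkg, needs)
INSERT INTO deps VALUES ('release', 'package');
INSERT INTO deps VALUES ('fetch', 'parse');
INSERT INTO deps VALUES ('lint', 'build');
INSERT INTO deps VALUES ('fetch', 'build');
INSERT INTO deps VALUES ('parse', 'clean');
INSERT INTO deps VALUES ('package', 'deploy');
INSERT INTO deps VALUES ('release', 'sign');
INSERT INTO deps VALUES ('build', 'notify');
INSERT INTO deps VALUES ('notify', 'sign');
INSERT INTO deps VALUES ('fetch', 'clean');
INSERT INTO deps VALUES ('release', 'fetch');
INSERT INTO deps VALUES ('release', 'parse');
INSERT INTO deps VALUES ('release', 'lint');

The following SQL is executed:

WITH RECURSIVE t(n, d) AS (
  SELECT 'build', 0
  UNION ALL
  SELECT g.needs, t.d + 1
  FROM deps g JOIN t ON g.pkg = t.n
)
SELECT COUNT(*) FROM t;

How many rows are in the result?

Base: (build, d=0).
Iteration 1: edges from {build} -> (notify, d=1).
Iteration 2: edges from {notify} -> (sign, d=2).
Iteration 3: no outgoing edges from {sign}; recursion stops.
Total rows emitted: 3.

3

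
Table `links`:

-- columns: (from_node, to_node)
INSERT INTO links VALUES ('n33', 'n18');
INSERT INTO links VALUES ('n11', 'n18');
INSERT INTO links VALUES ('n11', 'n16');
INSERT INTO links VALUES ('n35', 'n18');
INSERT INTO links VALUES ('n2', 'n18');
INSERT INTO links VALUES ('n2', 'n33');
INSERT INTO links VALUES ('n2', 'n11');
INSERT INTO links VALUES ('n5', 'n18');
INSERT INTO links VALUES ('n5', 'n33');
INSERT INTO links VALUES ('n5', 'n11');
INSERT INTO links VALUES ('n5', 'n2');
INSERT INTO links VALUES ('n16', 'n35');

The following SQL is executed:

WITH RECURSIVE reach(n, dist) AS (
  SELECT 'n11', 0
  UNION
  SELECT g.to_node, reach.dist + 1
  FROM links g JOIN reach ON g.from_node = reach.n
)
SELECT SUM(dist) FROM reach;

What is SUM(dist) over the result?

Base: (n11, dist=0).
Iteration 1: edges from {n11} -> (n16, dist=1), (n18, dist=1).
Iteration 2: edges from {n16,n18} -> (n35, dist=2).
Iteration 3: edges from {n35} -> (n18, dist=3).
Iteration 4: no outgoing edges from {n18}; recursion stops.
SUM(dist) = 0 + 1 + 1 + 2 + 3 = 7.

7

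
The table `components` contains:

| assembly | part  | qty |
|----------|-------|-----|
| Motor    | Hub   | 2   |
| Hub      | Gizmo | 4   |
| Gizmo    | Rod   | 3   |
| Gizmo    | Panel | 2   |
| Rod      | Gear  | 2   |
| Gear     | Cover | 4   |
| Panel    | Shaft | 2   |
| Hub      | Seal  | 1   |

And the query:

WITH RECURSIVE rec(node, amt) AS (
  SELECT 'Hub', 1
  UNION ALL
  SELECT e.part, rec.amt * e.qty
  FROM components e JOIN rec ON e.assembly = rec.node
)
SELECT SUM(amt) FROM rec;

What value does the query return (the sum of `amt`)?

Base: (Hub, amt=1).
Iteration 1: components of {Hub} -> Gizmo = 1*4 = 4, Seal = 1*1 = 1.
Iteration 2: components of {Gizmo,Seal} -> Panel = 4*2 = 8, Rod = 4*3 = 12.
Iteration 3: components of {Panel,Rod} -> Gear = 12*2 = 24, Shaft = 8*2 = 16.
Iteration 4: components of {Gear,Shaft} -> Cover = 24*4 = 96.
Iteration 5: no further components; recursion stops.
SUM(amt) = 1 + 4 + 1 + 12 + 8 + 24 + 16 + 96 = 162.

162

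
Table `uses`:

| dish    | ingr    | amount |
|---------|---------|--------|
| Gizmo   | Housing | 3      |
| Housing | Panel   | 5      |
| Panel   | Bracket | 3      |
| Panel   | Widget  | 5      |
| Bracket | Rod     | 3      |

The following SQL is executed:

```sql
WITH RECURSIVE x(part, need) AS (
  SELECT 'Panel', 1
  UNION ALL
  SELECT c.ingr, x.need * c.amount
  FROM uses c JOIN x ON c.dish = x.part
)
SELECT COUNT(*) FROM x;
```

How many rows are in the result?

4

Base: (Panel, need=1).
Iteration 1: components of {Panel} -> Bracket = 1*3 = 3, Widget = 1*5 = 5.
Iteration 2: components of {Bracket,Widget} -> Rod = 3*3 = 9.
Iteration 3: no further components; recursion stops.
Total rows emitted: 4.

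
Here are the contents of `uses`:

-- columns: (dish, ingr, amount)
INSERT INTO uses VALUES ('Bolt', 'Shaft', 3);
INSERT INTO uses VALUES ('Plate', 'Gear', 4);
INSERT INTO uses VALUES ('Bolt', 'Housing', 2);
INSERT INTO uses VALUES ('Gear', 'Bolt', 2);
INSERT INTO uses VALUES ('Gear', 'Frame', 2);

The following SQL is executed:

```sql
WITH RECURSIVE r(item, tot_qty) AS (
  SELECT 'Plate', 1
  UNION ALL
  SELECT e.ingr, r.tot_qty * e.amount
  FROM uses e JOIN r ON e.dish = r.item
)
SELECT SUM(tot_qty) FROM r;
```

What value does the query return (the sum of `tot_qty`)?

Base: (Plate, tot_qty=1).
Iteration 1: components of {Plate} -> Gear = 1*4 = 4.
Iteration 2: components of {Gear} -> Bolt = 4*2 = 8, Frame = 4*2 = 8.
Iteration 3: components of {Bolt,Frame} -> Housing = 8*2 = 16, Shaft = 8*3 = 24.
Iteration 4: no further components; recursion stops.
SUM(tot_qty) = 1 + 4 + 8 + 8 + 24 + 16 = 61.

61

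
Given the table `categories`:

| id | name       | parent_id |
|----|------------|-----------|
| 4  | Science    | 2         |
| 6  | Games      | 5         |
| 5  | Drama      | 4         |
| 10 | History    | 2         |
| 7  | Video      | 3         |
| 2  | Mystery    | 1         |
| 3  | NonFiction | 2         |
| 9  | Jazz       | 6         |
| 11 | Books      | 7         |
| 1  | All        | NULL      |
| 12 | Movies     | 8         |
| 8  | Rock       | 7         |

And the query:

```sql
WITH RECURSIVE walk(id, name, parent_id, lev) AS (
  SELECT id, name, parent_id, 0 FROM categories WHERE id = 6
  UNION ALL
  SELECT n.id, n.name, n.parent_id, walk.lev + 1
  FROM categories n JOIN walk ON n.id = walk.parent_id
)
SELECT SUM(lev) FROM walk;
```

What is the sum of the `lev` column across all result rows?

Base: id=6 (Games), parent_id=5, lev 0.
Iteration 1: join on id=5 -> Drama (id 5, parent_id=4, lev 1).
Iteration 2: join on id=4 -> Science (id 4, parent_id=2, lev 2).
Iteration 3: join on id=2 -> Mystery (id 2, parent_id=1, lev 3).
Iteration 4: join on id=1 -> All (id 1, parent_id=NULL, lev 4).
Iteration 5: parent_id is NULL; no match; recursion stops.
SUM(lev) = 0 + 1 + 2 + 3 + 4 = 10.

10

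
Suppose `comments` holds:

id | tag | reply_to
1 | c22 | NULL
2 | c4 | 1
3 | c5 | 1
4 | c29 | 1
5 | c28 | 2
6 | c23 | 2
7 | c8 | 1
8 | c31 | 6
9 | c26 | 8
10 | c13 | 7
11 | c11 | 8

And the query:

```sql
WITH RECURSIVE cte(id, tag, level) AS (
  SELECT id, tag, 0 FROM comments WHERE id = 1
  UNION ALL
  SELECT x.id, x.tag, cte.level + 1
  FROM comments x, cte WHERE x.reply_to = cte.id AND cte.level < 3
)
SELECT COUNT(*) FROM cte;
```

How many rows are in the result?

9

Base: id=1 (c22) at level 0.
Iteration 1: rows with reply_to in {1} -> c4 (id 2, level 1), c5 (id 3, level 1), c29 (id 4, level 1), c8 (id 7, level 1).
Iteration 2: rows with reply_to in {2,3,4,7} -> c28 (id 5, level 2), c23 (id 6, level 2), c13 (id 10, level 2).
Iteration 3: rows with reply_to in {5,6,10} -> c31 (id 8, level 3).
Iteration 4: level < 3 fails for all current rows; recursion stops.
Total rows emitted: 9.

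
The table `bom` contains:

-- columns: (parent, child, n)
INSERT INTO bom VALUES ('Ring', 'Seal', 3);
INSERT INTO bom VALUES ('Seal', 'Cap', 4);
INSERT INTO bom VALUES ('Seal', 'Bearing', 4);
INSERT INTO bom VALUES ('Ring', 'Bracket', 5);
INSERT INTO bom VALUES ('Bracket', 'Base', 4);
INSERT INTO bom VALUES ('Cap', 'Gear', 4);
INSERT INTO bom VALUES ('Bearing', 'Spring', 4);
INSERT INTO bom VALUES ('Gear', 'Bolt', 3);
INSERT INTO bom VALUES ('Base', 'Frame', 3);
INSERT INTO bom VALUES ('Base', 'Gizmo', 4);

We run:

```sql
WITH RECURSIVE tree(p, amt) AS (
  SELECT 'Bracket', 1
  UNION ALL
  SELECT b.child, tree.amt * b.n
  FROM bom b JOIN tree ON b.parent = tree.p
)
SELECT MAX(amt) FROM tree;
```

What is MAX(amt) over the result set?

16

Base: (Bracket, amt=1).
Iteration 1: components of {Bracket} -> Base = 1*4 = 4.
Iteration 2: components of {Base} -> Frame = 4*3 = 12, Gizmo = 4*4 = 16.
Iteration 3: no further components; recursion stops.
amt values: 1, 4, 12, 16; the maximum is 16.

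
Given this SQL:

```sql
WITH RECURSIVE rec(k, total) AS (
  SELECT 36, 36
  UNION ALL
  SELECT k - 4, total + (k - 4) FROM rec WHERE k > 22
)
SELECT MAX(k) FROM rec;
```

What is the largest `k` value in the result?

36

Base: k=36, total=36.
Iteration 1: 36 > 22 holds -> k = 36 - 4 = 32, total = 36 + 32 = 68.
Iteration 2: 32 > 22 holds -> k = 32 - 4 = 28, total = 68 + 28 = 96.
Iteration 3: 28 > 22 holds -> k = 28 - 4 = 24, total = 96 + 24 = 120.
Iteration 4: 24 > 22 holds -> k = 24 - 4 = 20, total = 120 + 20 = 140.
Iteration 5: 20 > 22 fails; recursion stops.
k values: 36, 32, 28, 24, 20; the maximum is 36.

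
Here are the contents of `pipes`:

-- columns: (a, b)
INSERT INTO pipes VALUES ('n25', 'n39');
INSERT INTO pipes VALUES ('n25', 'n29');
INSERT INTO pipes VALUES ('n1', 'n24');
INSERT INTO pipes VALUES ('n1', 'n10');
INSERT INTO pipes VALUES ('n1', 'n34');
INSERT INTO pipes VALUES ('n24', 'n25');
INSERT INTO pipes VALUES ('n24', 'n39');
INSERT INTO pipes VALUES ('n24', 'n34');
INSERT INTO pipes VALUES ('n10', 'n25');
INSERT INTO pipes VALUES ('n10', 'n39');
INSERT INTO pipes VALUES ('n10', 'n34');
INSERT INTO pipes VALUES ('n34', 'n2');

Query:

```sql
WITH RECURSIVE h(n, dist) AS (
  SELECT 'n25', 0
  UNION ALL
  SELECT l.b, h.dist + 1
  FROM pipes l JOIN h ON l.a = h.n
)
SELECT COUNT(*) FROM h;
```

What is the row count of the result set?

Base: (n25, dist=0).
Iteration 1: edges from {n25} -> (n29, dist=1), (n39, dist=1).
Iteration 2: no outgoing edges from {n29,n39}; recursion stops.
Total rows emitted: 3.

3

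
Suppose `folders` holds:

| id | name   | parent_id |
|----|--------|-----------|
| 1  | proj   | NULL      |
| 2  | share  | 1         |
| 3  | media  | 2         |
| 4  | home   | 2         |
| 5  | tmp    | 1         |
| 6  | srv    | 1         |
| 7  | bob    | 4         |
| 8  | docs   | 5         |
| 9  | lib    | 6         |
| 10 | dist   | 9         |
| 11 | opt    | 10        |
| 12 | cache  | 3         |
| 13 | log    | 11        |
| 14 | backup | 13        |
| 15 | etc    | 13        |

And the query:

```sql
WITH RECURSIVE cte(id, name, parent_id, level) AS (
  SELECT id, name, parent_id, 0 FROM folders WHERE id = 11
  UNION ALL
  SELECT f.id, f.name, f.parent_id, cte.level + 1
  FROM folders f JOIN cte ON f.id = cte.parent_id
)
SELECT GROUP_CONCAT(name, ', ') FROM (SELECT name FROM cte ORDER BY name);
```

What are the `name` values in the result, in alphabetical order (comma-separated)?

dist, lib, opt, proj, srv

Base: id=11 (opt), parent_id=10, level 0.
Iteration 1: join on id=10 -> dist (id 10, parent_id=9, level 1).
Iteration 2: join on id=9 -> lib (id 9, parent_id=6, level 2).
Iteration 3: join on id=6 -> srv (id 6, parent_id=1, level 3).
Iteration 4: join on id=1 -> proj (id 1, parent_id=NULL, level 4).
Iteration 5: parent_id is NULL; no match; recursion stops.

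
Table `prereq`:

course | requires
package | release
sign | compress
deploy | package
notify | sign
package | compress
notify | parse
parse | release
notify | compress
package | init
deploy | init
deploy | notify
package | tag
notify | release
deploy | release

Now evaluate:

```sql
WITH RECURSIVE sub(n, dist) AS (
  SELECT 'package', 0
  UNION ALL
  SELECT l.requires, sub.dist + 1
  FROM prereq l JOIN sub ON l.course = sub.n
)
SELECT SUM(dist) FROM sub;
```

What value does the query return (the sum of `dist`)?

4

Base: (package, dist=0).
Iteration 1: edges from {package} -> (compress, dist=1), (init, dist=1), (release, dist=1), (tag, dist=1).
Iteration 2: no outgoing edges from {compress,init,release,tag}; recursion stops.
SUM(dist) = 0 + 1 + 1 + 1 + 1 = 4.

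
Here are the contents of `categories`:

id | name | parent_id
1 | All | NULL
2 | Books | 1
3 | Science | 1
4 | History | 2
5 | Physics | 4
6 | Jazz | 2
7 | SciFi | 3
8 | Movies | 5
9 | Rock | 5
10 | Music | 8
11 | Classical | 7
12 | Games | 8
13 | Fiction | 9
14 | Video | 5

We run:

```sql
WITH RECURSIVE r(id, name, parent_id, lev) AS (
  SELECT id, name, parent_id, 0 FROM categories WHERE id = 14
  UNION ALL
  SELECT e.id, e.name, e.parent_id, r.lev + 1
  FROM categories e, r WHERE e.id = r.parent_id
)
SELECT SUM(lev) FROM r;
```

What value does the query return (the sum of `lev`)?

10

Base: id=14 (Video), parent_id=5, lev 0.
Iteration 1: join on id=5 -> Physics (id 5, parent_id=4, lev 1).
Iteration 2: join on id=4 -> History (id 4, parent_id=2, lev 2).
Iteration 3: join on id=2 -> Books (id 2, parent_id=1, lev 3).
Iteration 4: join on id=1 -> All (id 1, parent_id=NULL, lev 4).
Iteration 5: parent_id is NULL; no match; recursion stops.
SUM(lev) = 0 + 1 + 2 + 3 + 4 = 10.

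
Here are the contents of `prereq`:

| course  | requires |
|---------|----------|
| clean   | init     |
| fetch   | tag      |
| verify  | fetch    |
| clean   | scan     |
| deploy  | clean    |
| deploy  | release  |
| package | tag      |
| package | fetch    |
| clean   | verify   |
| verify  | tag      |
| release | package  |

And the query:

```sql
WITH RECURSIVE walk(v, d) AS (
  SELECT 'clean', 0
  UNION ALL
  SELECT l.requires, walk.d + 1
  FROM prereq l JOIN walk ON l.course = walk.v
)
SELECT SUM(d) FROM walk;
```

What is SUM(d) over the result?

10

Base: (clean, d=0).
Iteration 1: edges from {clean} -> (init, d=1), (scan, d=1), (verify, d=1).
Iteration 2: edges from {init,scan,verify} -> (fetch, d=2), (tag, d=2).
Iteration 3: edges from {fetch,tag} -> (tag, d=3).
Iteration 4: no outgoing edges from {tag}; recursion stops.
SUM(d) = 0 + 1 + 1 + 1 + 2 + 2 + 3 = 10.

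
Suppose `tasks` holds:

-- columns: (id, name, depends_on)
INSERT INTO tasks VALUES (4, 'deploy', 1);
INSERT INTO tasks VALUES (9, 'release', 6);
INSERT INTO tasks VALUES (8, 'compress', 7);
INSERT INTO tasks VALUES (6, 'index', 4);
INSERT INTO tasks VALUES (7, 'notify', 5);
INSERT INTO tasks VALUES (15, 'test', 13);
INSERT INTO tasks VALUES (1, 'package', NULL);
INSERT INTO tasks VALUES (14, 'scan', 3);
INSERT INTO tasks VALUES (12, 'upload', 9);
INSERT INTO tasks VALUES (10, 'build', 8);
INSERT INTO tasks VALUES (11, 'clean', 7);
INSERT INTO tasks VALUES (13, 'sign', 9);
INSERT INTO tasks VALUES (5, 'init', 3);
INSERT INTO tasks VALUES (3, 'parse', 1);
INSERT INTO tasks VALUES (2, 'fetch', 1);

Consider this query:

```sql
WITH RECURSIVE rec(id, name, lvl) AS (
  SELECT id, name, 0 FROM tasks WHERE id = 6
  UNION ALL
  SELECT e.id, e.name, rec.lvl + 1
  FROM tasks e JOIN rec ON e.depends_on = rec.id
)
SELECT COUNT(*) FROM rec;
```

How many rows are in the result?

5

Base: id=6 (index) at lvl 0.
Iteration 1: rows with depends_on in {6} -> release (id 9, lvl 1).
Iteration 2: rows with depends_on in {9} -> upload (id 12, lvl 2), sign (id 13, lvl 2).
Iteration 3: rows with depends_on in {12,13} -> test (id 15, lvl 3).
Iteration 4: no rows with depends_on in {15}; recursion stops.
Total rows emitted: 5.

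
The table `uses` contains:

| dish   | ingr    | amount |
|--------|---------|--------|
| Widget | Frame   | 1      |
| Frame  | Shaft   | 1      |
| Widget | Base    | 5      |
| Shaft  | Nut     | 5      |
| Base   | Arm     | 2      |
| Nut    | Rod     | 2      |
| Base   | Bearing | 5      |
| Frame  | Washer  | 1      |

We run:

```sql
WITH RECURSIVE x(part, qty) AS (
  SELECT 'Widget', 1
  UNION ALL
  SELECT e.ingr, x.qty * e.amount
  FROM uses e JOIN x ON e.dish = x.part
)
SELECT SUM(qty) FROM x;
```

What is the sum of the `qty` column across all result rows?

Base: (Widget, qty=1).
Iteration 1: components of {Widget} -> Base = 1*5 = 5, Frame = 1*1 = 1.
Iteration 2: components of {Base,Frame} -> Arm = 5*2 = 10, Bearing = 5*5 = 25, Shaft = 1*1 = 1, Washer = 1*1 = 1.
Iteration 3: components of {Arm,Bearing,Shaft,Washer} -> Nut = 1*5 = 5.
Iteration 4: components of {Nut} -> Rod = 5*2 = 10.
Iteration 5: no further components; recursion stops.
SUM(qty) = 1 + 1 + 5 + 1 + 1 + 10 + 25 + 5 + 10 = 59.

59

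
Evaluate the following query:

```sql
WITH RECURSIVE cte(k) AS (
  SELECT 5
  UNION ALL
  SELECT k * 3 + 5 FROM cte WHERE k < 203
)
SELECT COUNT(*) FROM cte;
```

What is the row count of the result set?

5

Base: k=5.
Iteration 1: 5 < 203 holds -> k = 5 * 3 + 5 = 20.
Iteration 2: 20 < 203 holds -> k = 20 * 3 + 5 = 65.
Iteration 3: 65 < 203 holds -> k = 65 * 3 + 5 = 200.
Iteration 4: 200 < 203 holds -> k = 200 * 3 + 5 = 605.
Iteration 5: 605 < 203 fails; recursion stops.
Total rows emitted: 5.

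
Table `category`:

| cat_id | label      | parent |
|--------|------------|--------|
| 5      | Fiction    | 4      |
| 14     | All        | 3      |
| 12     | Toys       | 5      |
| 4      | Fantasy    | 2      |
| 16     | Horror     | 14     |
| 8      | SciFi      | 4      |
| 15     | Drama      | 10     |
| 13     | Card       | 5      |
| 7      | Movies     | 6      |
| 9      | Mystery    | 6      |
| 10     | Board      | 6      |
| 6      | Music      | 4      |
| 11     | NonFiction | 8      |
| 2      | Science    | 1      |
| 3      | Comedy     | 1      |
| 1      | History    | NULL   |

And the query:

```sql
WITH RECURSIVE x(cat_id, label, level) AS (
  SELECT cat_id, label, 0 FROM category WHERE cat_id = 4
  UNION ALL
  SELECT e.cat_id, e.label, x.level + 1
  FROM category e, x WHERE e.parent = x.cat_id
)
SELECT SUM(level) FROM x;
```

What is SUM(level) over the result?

18

Base: cat_id=4 (Fantasy) at level 0.
Iteration 1: rows with parent in {4} -> Fiction (id 5, level 1), Music (id 6, level 1), SciFi (id 8, level 1).
Iteration 2: rows with parent in {5,6,8} -> Movies (id 7, level 2), Mystery (id 9, level 2), Board (id 10, level 2), NonFiction (id 11, level 2), Toys (id 12, level 2), Card (id 13, level 2).
Iteration 3: rows with parent in {7,9,10,11,12,13} -> Drama (id 15, level 3).
Iteration 4: no rows with parent in {15}; recursion stops.
SUM(level) = 0 + 1 + 1 + 1 + 2 + 2 + 2 + 2 + 2 + 2 + 3 = 18.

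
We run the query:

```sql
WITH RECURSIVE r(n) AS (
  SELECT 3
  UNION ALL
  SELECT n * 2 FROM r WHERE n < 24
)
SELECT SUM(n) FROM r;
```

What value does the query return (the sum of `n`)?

Base: n=3.
Iteration 1: 3 < 24 holds -> n = 3 * 2 = 6.
Iteration 2: 6 < 24 holds -> n = 6 * 2 = 12.
Iteration 3: 12 < 24 holds -> n = 12 * 2 = 24.
Iteration 4: 24 < 24 fails; recursion stops.
SUM(n) = 3 + 6 + 12 + 24 = 45.

45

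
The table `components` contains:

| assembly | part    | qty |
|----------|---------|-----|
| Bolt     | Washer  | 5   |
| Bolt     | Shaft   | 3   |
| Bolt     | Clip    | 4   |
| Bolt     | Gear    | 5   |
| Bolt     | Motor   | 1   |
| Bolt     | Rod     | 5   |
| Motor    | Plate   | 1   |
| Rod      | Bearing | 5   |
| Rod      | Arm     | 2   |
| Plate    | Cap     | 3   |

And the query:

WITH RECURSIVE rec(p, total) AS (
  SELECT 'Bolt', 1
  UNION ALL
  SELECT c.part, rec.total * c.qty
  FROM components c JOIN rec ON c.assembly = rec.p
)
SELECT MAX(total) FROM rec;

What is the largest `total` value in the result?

Base: (Bolt, total=1).
Iteration 1: components of {Bolt} -> Clip = 1*4 = 4, Gear = 1*5 = 5, Motor = 1*1 = 1, Rod = 1*5 = 5, Shaft = 1*3 = 3, Washer = 1*5 = 5.
Iteration 2: components of {Clip,Gear,Motor,Rod,Shaft,Washer} -> Arm = 5*2 = 10, Bearing = 5*5 = 25, Plate = 1*1 = 1.
Iteration 3: components of {Arm,Bearing,Plate} -> Cap = 1*3 = 3.
Iteration 4: no further components; recursion stops.
total values: 1, 5, 3, 4, 5, 1, 5, 1, 25, 10, 3; the maximum is 25.

25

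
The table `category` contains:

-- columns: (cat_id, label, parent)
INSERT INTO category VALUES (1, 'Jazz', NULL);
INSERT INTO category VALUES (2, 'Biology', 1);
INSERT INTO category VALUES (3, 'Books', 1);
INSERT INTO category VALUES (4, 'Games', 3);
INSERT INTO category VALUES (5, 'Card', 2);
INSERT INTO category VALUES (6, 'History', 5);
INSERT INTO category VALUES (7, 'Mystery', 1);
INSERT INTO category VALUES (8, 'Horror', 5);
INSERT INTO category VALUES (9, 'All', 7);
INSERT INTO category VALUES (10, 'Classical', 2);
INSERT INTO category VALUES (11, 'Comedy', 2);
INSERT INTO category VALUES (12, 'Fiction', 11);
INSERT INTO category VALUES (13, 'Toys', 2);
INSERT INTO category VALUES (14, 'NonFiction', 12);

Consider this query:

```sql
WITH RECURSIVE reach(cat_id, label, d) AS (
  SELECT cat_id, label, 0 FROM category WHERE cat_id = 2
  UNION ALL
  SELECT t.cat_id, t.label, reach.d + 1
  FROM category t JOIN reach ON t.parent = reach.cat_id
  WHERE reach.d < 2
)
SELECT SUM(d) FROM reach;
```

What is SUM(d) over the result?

Base: cat_id=2 (Biology) at d 0.
Iteration 1: rows with parent in {2} -> Card (id 5, d 1), Classical (id 10, d 1), Comedy (id 11, d 1), Toys (id 13, d 1).
Iteration 2: rows with parent in {5,10,11,13} -> History (id 6, d 2), Horror (id 8, d 2), Fiction (id 12, d 2).
Iteration 3: d < 2 fails for all current rows; recursion stops.
SUM(d) = 0 + 1 + 1 + 1 + 1 + 2 + 2 + 2 = 10.

10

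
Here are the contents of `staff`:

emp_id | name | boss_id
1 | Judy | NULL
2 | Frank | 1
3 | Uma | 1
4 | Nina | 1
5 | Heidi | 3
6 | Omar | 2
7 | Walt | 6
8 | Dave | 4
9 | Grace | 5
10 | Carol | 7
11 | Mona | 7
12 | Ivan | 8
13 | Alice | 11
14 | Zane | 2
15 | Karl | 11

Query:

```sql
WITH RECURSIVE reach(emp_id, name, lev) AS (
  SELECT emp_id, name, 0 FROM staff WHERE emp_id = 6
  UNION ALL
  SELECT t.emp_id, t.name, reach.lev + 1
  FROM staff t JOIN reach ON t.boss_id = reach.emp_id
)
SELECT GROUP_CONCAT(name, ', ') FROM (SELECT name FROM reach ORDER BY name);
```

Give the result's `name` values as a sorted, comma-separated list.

Base: emp_id=6 (Omar) at lev 0.
Iteration 1: rows with boss_id in {6} -> Walt (id 7, lev 1).
Iteration 2: rows with boss_id in {7} -> Carol (id 10, lev 2), Mona (id 11, lev 2).
Iteration 3: rows with boss_id in {10,11} -> Alice (id 13, lev 3), Karl (id 15, lev 3).
Iteration 4: no rows with boss_id in {13,15}; recursion stops.

Alice, Carol, Karl, Mona, Omar, Walt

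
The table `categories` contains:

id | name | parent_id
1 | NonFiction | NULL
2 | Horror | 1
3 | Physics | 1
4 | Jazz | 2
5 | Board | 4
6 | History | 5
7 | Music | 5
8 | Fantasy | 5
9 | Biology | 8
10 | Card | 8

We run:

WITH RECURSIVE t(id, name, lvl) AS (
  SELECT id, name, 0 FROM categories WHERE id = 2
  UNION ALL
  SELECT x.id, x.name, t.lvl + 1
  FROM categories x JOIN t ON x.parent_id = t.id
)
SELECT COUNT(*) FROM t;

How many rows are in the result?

8

Base: id=2 (Horror) at lvl 0.
Iteration 1: rows with parent_id in {2} -> Jazz (id 4, lvl 1).
Iteration 2: rows with parent_id in {4} -> Board (id 5, lvl 2).
Iteration 3: rows with parent_id in {5} -> History (id 6, lvl 3), Music (id 7, lvl 3), Fantasy (id 8, lvl 3).
Iteration 4: rows with parent_id in {6,7,8} -> Biology (id 9, lvl 4), Card (id 10, lvl 4).
Iteration 5: no rows with parent_id in {9,10}; recursion stops.
Total rows emitted: 8.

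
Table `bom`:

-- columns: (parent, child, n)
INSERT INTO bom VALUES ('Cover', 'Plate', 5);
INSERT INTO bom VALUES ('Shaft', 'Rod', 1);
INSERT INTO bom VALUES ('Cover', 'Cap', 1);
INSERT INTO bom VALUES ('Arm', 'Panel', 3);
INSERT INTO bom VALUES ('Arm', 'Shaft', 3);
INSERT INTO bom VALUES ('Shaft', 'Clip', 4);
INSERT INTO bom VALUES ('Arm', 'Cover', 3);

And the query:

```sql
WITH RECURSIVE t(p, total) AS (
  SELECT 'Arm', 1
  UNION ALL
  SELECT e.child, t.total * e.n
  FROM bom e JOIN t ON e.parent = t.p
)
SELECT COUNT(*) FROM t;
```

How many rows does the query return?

8

Base: (Arm, total=1).
Iteration 1: components of {Arm} -> Cover = 1*3 = 3, Panel = 1*3 = 3, Shaft = 1*3 = 3.
Iteration 2: components of {Cover,Panel,Shaft} -> Cap = 3*1 = 3, Clip = 3*4 = 12, Plate = 3*5 = 15, Rod = 3*1 = 3.
Iteration 3: no further components; recursion stops.
Total rows emitted: 8.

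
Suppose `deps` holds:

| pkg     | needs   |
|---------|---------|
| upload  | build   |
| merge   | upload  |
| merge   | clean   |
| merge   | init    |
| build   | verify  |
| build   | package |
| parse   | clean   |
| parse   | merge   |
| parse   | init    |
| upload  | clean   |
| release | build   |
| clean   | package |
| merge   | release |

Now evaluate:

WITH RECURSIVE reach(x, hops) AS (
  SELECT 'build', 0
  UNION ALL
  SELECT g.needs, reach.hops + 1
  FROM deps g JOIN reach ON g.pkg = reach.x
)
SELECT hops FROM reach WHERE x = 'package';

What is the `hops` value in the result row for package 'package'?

Base: (build, hops=0).
Iteration 1: edges from {build} -> (package, hops=1), (verify, hops=1).
Iteration 2: no outgoing edges from {package,verify}; recursion stops.

1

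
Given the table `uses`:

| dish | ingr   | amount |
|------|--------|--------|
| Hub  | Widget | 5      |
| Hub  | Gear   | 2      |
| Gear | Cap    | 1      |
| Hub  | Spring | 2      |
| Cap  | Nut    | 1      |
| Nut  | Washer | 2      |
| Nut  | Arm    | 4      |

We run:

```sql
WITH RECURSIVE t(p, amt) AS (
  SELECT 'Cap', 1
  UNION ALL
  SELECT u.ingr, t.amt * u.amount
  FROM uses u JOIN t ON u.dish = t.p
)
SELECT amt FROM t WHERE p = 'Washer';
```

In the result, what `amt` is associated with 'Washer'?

2

Base: (Cap, amt=1).
Iteration 1: components of {Cap} -> Nut = 1*1 = 1.
Iteration 2: components of {Nut} -> Arm = 1*4 = 4, Washer = 1*2 = 2.
Iteration 3: no further components; recursion stops.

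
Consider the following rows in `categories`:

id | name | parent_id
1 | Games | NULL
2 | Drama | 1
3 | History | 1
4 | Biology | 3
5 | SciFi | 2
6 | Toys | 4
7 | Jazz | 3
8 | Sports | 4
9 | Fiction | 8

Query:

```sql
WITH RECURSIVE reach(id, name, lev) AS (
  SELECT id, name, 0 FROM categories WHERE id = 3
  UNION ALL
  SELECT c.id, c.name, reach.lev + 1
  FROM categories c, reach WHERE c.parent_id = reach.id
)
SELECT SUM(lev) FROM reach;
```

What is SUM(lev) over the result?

9

Base: id=3 (History) at lev 0.
Iteration 1: rows with parent_id in {3} -> Biology (id 4, lev 1), Jazz (id 7, lev 1).
Iteration 2: rows with parent_id in {4,7} -> Toys (id 6, lev 2), Sports (id 8, lev 2).
Iteration 3: rows with parent_id in {6,8} -> Fiction (id 9, lev 3).
Iteration 4: no rows with parent_id in {9}; recursion stops.
SUM(lev) = 0 + 1 + 1 + 2 + 2 + 3 = 9.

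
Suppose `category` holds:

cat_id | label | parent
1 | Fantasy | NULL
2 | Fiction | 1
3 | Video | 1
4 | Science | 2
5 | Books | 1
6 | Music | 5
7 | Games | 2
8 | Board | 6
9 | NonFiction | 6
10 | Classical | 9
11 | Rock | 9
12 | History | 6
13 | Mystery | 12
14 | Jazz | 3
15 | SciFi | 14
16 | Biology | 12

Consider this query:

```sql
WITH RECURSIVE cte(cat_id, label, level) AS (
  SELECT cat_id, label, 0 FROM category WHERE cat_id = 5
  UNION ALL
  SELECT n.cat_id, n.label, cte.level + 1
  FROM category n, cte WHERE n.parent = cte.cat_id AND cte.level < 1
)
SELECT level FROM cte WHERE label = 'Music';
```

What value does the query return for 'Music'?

1

Base: cat_id=5 (Books) at level 0.
Iteration 1: rows with parent in {5} -> Music (id 6, level 1).
Iteration 2: level < 1 fails for all current rows; recursion stops.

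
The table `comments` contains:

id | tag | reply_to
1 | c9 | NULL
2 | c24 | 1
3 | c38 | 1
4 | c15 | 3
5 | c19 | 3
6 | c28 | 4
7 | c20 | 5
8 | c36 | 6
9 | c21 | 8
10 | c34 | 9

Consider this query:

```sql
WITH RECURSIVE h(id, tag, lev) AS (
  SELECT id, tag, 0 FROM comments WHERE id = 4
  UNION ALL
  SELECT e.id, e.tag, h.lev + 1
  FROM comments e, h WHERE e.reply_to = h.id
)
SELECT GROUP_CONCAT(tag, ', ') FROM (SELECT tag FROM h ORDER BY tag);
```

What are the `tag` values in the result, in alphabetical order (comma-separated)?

Base: id=4 (c15) at lev 0.
Iteration 1: rows with reply_to in {4} -> c28 (id 6, lev 1).
Iteration 2: rows with reply_to in {6} -> c36 (id 8, lev 2).
Iteration 3: rows with reply_to in {8} -> c21 (id 9, lev 3).
Iteration 4: rows with reply_to in {9} -> c34 (id 10, lev 4).
Iteration 5: no rows with reply_to in {10}; recursion stops.

c15, c21, c28, c34, c36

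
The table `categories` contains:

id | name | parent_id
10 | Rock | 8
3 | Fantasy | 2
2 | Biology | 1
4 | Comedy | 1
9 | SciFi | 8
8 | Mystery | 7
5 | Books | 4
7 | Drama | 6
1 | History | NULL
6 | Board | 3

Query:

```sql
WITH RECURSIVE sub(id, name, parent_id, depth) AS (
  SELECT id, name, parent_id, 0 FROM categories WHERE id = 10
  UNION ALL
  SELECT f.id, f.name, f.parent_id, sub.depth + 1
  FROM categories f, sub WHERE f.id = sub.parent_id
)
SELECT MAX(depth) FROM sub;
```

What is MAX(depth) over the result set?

Base: id=10 (Rock), parent_id=8, depth 0.
Iteration 1: join on id=8 -> Mystery (id 8, parent_id=7, depth 1).
Iteration 2: join on id=7 -> Drama (id 7, parent_id=6, depth 2).
Iteration 3: join on id=6 -> Board (id 6, parent_id=3, depth 3).
Iteration 4: join on id=3 -> Fantasy (id 3, parent_id=2, depth 4).
Iteration 5: join on id=2 -> Biology (id 2, parent_id=1, depth 5).
Iteration 6: join on id=1 -> History (id 1, parent_id=NULL, depth 6).
Iteration 7: parent_id is NULL; no match; recursion stops.
depth values: 0, 1, 2, 3, 4, 5, 6; the maximum is 6.

6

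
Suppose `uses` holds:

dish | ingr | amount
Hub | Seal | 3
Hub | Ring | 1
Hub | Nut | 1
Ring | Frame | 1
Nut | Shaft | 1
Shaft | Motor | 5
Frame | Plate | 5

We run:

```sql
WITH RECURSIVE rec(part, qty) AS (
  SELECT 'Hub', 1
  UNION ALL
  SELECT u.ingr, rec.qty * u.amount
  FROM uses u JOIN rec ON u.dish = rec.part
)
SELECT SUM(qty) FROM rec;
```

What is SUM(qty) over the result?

18

Base: (Hub, qty=1).
Iteration 1: components of {Hub} -> Nut = 1*1 = 1, Ring = 1*1 = 1, Seal = 1*3 = 3.
Iteration 2: components of {Nut,Ring,Seal} -> Frame = 1*1 = 1, Shaft = 1*1 = 1.
Iteration 3: components of {Frame,Shaft} -> Motor = 1*5 = 5, Plate = 1*5 = 5.
Iteration 4: no further components; recursion stops.
SUM(qty) = 1 + 3 + 1 + 1 + 1 + 1 + 5 + 5 = 18.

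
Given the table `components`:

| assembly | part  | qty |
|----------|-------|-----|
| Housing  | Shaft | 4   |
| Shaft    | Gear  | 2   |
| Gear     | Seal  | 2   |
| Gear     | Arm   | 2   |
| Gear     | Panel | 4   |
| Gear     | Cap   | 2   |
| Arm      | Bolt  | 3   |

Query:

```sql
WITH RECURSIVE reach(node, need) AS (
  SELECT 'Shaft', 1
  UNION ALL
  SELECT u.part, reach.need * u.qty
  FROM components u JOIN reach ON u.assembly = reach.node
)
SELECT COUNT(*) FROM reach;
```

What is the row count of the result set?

Base: (Shaft, need=1).
Iteration 1: components of {Shaft} -> Gear = 1*2 = 2.
Iteration 2: components of {Gear} -> Arm = 2*2 = 4, Cap = 2*2 = 4, Panel = 2*4 = 8, Seal = 2*2 = 4.
Iteration 3: components of {Arm,Cap,Panel,Seal} -> Bolt = 4*3 = 12.
Iteration 4: no further components; recursion stops.
Total rows emitted: 7.

7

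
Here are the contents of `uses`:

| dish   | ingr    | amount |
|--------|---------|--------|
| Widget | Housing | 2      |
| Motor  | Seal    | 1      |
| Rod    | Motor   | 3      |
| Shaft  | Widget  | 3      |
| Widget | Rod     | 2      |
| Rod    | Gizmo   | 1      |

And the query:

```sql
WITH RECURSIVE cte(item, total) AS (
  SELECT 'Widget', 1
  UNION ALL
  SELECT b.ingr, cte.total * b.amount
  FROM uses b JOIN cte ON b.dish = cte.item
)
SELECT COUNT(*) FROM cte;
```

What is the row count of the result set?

6

Base: (Widget, total=1).
Iteration 1: components of {Widget} -> Housing = 1*2 = 2, Rod = 1*2 = 2.
Iteration 2: components of {Housing,Rod} -> Gizmo = 2*1 = 2, Motor = 2*3 = 6.
Iteration 3: components of {Gizmo,Motor} -> Seal = 6*1 = 6.
Iteration 4: no further components; recursion stops.
Total rows emitted: 6.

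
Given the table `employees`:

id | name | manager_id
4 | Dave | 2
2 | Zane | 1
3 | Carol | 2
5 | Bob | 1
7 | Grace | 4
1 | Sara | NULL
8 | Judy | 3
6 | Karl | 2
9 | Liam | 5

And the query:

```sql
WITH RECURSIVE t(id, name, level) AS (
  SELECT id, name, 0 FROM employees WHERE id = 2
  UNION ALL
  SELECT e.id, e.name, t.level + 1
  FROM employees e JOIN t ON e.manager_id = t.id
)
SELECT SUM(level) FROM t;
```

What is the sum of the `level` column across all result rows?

7

Base: id=2 (Zane) at level 0.
Iteration 1: rows with manager_id in {2} -> Carol (id 3, level 1), Dave (id 4, level 1), Karl (id 6, level 1).
Iteration 2: rows with manager_id in {3,4,6} -> Grace (id 7, level 2), Judy (id 8, level 2).
Iteration 3: no rows with manager_id in {7,8}; recursion stops.
SUM(level) = 0 + 1 + 1 + 1 + 2 + 2 = 7.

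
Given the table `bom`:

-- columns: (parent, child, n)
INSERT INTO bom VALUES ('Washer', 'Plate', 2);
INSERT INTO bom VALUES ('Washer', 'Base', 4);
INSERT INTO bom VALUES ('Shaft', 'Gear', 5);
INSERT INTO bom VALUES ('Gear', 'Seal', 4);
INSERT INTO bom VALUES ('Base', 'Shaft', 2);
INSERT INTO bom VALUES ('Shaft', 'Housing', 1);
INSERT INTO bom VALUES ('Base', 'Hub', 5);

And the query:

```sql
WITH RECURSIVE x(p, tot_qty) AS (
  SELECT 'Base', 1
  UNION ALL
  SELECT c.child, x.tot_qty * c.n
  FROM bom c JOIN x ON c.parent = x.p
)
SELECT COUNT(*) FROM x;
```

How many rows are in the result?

6

Base: (Base, tot_qty=1).
Iteration 1: components of {Base} -> Hub = 1*5 = 5, Shaft = 1*2 = 2.
Iteration 2: components of {Hub,Shaft} -> Gear = 2*5 = 10, Housing = 2*1 = 2.
Iteration 3: components of {Gear,Housing} -> Seal = 10*4 = 40.
Iteration 4: no further components; recursion stops.
Total rows emitted: 6.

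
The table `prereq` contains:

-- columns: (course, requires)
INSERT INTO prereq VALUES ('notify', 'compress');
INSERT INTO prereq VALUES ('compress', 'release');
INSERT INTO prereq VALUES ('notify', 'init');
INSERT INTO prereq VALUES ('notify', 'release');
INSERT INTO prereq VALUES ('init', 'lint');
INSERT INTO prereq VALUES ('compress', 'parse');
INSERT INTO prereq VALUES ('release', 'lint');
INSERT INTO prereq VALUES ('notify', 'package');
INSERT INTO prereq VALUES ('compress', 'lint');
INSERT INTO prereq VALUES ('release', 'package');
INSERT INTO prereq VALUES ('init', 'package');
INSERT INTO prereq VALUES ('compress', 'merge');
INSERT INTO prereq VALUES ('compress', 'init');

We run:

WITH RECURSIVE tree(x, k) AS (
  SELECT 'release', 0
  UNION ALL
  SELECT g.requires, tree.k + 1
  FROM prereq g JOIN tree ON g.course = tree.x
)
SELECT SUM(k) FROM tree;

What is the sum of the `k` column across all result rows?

Base: (release, k=0).
Iteration 1: edges from {release} -> (lint, k=1), (package, k=1).
Iteration 2: no outgoing edges from {lint,package}; recursion stops.
SUM(k) = 0 + 1 + 1 = 2.

2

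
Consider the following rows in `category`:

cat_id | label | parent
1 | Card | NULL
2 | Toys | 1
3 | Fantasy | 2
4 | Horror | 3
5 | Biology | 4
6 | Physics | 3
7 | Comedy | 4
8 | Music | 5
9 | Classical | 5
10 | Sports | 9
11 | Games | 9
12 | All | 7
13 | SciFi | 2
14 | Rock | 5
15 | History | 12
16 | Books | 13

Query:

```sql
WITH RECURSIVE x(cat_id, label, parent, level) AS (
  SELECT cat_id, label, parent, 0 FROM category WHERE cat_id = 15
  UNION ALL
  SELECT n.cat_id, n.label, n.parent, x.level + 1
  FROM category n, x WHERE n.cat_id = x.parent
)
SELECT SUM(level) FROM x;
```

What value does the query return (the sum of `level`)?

21

Base: cat_id=15 (History), parent=12, level 0.
Iteration 1: join on cat_id=12 -> All (id 12, parent=7, level 1).
Iteration 2: join on cat_id=7 -> Comedy (id 7, parent=4, level 2).
Iteration 3: join on cat_id=4 -> Horror (id 4, parent=3, level 3).
Iteration 4: join on cat_id=3 -> Fantasy (id 3, parent=2, level 4).
Iteration 5: join on cat_id=2 -> Toys (id 2, parent=1, level 5).
Iteration 6: join on cat_id=1 -> Card (id 1, parent=NULL, level 6).
Iteration 7: parent is NULL; no match; recursion stops.
SUM(level) = 0 + 1 + 2 + 3 + 4 + 5 + 6 = 21.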